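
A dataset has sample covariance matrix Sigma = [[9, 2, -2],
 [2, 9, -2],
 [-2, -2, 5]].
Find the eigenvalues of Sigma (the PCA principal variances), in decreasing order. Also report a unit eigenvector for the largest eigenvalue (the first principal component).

Step 1 — characteristic polynomial p(λ) = det(λI - Sigma) = λ³ - tr·λ² + c_1·λ - det, where tr = trace, c_1 = sum of the principal 2×2 minors, det = det(Sigma):
  tr = 9 + 9 + 5 = 23,
  c_1 = (9·9 - (2)²) + (9·5 - (-2)²) + (9·5 - (-2)²) = 77 + 41 + 41 = 159,
  det = 9·(9·5 - (-2)²) - (2)·((2)·5 - (-2)·(-2)) + (-2)·((2)·(-2) - 9·(-2)) = 9·(41) - (2)·(6) + (-2)·(14) = 329.
  So p(λ) = λ³ - 23λ² + 159λ - 329.
Step 2 — look for an integer root (rational root theorem: any rational root is an integer divisor of 329). Testing λ = 7:
  p(7) = 343 - 1127 + 1113 - 329 = 0  ✓
  Dividing out (λ - 7): p(λ) = (λ - 7)(λ² - 16λ + 47).
Step 3 — remaining eigenvalues from the quadratic λ² - 16λ + 47 = 0:
  Δ = 16² - 4·47 = 256 - 188 = 68,  λ = (16 ± √68)/2 = (16 ± 8.2462)/2 ≈ 12.1231 or 3.8769.
  Sorted: λ_1 = 12.1231,  λ_2 = 7,  λ_3 = 3.8769  (check: sum = 23 = tr ✓).

Step 4 — unit eigenvector for λ_1 ≈ 12.1231: v spans the null space of (Sigma - λ_1 I), whose rows are
  r_1 = (-3.1231, 2, -2),  r_2 = (2, -3.1231, -2),  r_3 = (-2, -2, -7.1231).
  v is orthogonal to every row, so take v ∝ r_1 × r_2 = ((2)·(-2) - (-2)·(-3.1231), (-2)·(2) - (-3.1231)·(-2), (-3.1231)·(-3.1231) - (2)·(2)) ≈ (-10.2462, -10.2462, 5.7538).
  Rescale (multiply by -1 so the first nonzero entry is positive): u = (10.2462, 10.2462, -5.7538).
  ||u|| = √((10.2462)² + (10.2462)² + (-5.7538)²) = √(243.0758) ≈ 15.5909,  v_1 = u/||u|| ≈ (0.6572, 0.6572, -0.369) (||v_1|| = 1).

λ_1 = 12.1231,  λ_2 = 7,  λ_3 = 3.8769;  v_1 ≈ (0.6572, 0.6572, -0.369)


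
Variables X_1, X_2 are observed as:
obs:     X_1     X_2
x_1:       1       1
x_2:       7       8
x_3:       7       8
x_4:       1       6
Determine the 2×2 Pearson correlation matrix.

Step 1 — column means:
  mean(X_1) = (1 + 7 + 7 + 1) / 4 = 16/4 = 4
  mean(X_2) = (1 + 8 + 8 + 6) / 4 = 23/4 = 5.75

Step 2 — sample variances and covariances s[i,j] = (1/(n-1)) · Σ_k (x_{k,i} - mean_i) · (x_{k,j} - mean_j), with n-1 = 3:
  s[X_1,X_1] = ((-3)·(-3) + (3)·(3) + (3)·(3) + (-3)·(-3)) / 3 = 36/3 = 12
  s[X_1,X_2] = ((-3)·(-4.75) + (3)·(2.25) + (3)·(2.25) + (-3)·(0.25)) / 3 = 27/3 = 9
  s[X_2,X_2] = ((-4.75)·(-4.75) + (2.25)·(2.25) + (2.25)·(2.25) + (0.25)·(0.25)) / 3 = 32.75/3 = 10.9167
  Sample standard deviations s_i = √(s[i,i]):
  s(X_1) = √(12) = 3.4641
  s(X_2) = √(10.9167) = 3.304

Step 3 — r_{ij} = s_{ij} / (s_i · s_j):
  r[X_1,X_1] = 1 (diagonal).
  r[X_1,X_2] = 9 / (3.4641 · 3.304) = 9 / 11.4455 = 0.7863
  r[X_2,X_2] = 1 (diagonal).

R is symmetric with unit diagonal. Assembling:

R = [[1, 0.7863],
 [0.7863, 1]]


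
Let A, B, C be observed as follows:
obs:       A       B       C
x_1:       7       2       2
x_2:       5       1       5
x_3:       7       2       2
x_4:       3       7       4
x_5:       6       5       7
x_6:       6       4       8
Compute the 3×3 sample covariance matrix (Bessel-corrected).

Step 1 — column means:
  mean(A) = (7 + 5 + 7 + 3 + 6 + 6) / 6 = 34/6 = 5.6667
  mean(B) = (2 + 1 + 2 + 7 + 5 + 4) / 6 = 21/6 = 3.5
  mean(C) = (2 + 5 + 2 + 4 + 7 + 8) / 6 = 28/6 = 4.6667

Step 2 — sample covariance S[i,j] = (1/(n-1)) · Σ_k (x_{k,i} - mean_i) · (x_{k,j} - mean_j), with n-1 = 5.
  S[A,A] = ((1.3333)·(1.3333) + (-0.6667)·(-0.6667) + (1.3333)·(1.3333) + (-2.6667)·(-2.6667) + (0.3333)·(0.3333) + (0.3333)·(0.3333)) / 5 = 11.3333/5 = 2.2667
  S[A,B] = ((1.3333)·(-1.5) + (-0.6667)·(-2.5) + (1.3333)·(-1.5) + (-2.6667)·(3.5) + (0.3333)·(1.5) + (0.3333)·(0.5)) / 5 = -11/5 = -2.2
  S[A,C] = ((1.3333)·(-2.6667) + (-0.6667)·(0.3333) + (1.3333)·(-2.6667) + (-2.6667)·(-0.6667) + (0.3333)·(2.3333) + (0.3333)·(3.3333)) / 5 = -3.6667/5 = -0.7333
  S[B,B] = ((-1.5)·(-1.5) + (-2.5)·(-2.5) + (-1.5)·(-1.5) + (3.5)·(3.5) + (1.5)·(1.5) + (0.5)·(0.5)) / 5 = 25.5/5 = 5.1
  S[B,C] = ((-1.5)·(-2.6667) + (-2.5)·(0.3333) + (-1.5)·(-2.6667) + (3.5)·(-0.6667) + (1.5)·(2.3333) + (0.5)·(3.3333)) / 5 = 10/5 = 2
  S[C,C] = ((-2.6667)·(-2.6667) + (0.3333)·(0.3333) + (-2.6667)·(-2.6667) + (-0.6667)·(-0.6667) + (2.3333)·(2.3333) + (3.3333)·(3.3333)) / 5 = 31.3333/5 = 6.2667

S is symmetric (S[j,i] = S[i,j]). Assembling:

S = [[2.2667, -2.2, -0.7333],
 [-2.2, 5.1, 2],
 [-0.7333, 2, 6.2667]]


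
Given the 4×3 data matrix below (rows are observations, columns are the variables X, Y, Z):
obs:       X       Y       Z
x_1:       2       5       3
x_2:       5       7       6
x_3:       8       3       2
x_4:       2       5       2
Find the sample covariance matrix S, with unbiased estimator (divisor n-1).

Step 1 — column means:
  mean(X) = (2 + 5 + 8 + 2) / 4 = 17/4 = 4.25
  mean(Y) = (5 + 7 + 3 + 5) / 4 = 20/4 = 5
  mean(Z) = (3 + 6 + 2 + 2) / 4 = 13/4 = 3.25

Step 2 — sample covariance S[i,j] = (1/(n-1)) · Σ_k (x_{k,i} - mean_i) · (x_{k,j} - mean_j), with n-1 = 3.
  S[X,X] = ((-2.25)·(-2.25) + (0.75)·(0.75) + (3.75)·(3.75) + (-2.25)·(-2.25)) / 3 = 24.75/3 = 8.25
  S[X,Y] = ((-2.25)·(0) + (0.75)·(2) + (3.75)·(-2) + (-2.25)·(0)) / 3 = -6/3 = -2
  S[X,Z] = ((-2.25)·(-0.25) + (0.75)·(2.75) + (3.75)·(-1.25) + (-2.25)·(-1.25)) / 3 = 0.75/3 = 0.25
  S[Y,Y] = ((0)·(0) + (2)·(2) + (-2)·(-2) + (0)·(0)) / 3 = 8/3 = 2.6667
  S[Y,Z] = ((0)·(-0.25) + (2)·(2.75) + (-2)·(-1.25) + (0)·(-1.25)) / 3 = 8/3 = 2.6667
  S[Z,Z] = ((-0.25)·(-0.25) + (2.75)·(2.75) + (-1.25)·(-1.25) + (-1.25)·(-1.25)) / 3 = 10.75/3 = 3.5833

S is symmetric (S[j,i] = S[i,j]). Assembling:

S = [[8.25, -2, 0.25],
 [-2, 2.6667, 2.6667],
 [0.25, 2.6667, 3.5833]]


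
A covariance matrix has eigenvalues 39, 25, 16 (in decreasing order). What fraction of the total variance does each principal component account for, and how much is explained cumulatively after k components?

Step 1 — total variance = trace(Sigma) = Σ λ_i = 39 + 25 + 16 = 80.

Step 2 — fraction explained by component i = λ_i / Σ λ:
  PC1: 39/80 = 0.4875
  PC2: 25/80 = 0.3125
  PC3: 16/80 = 0.2

Step 3 — cumulative fraction after k components = (λ_1 + ... + λ_k) / Σ λ:
  k = 1: 39/80 = 0.4875
  k = 2: (39 + 25)/80 = 64/80 = 0.8
  k = 3: (39 + 25 + 16)/80 = 80/80 = 1

Summary (fraction, with percent):

explained: PC1 0.4875 (48.75%), PC2 0.3125 (31.25%), PC3 0.2 (20%);  cumulative: 0.4875, 0.8, 1


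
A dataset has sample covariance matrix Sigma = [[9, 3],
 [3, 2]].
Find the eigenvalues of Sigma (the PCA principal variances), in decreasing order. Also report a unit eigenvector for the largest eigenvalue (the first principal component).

Step 1 — characteristic polynomial of 2×2 Sigma:
  det(Sigma - λI) = λ² - trace · λ + det = 0.
  trace = 9 + 2 = 11, det = 9·2 - (3)² = 9.
Step 2 — discriminant:
  Δ = trace² - 4·det = 121 - 36 = 85.
Step 3 — eigenvalues:
  λ = (trace ± √Δ)/2 = (11 ± 9.2195)/2,
  λ_1 = 10.1098,  λ_2 = 0.8902.

Step 4 — unit eigenvector for λ_1: solve (Sigma - λ_1 I)v = 0. First row:
  (9 - 10.1098)·v_x + (3)·v_y = 0, i.e. (-1.1098)·v_x + (3)·v_y = 0,
  so v ∝ (b, λ_1 - a) = (3, 1.1098) = u.
  ||u|| = √((3)² + (1.1098)²) = √(10.2316) ≈ 3.1987,
  v_1 = u/||u|| ≈ (0.9379, 0.3469) (||v_1|| = 1).

λ_1 = 10.1098,  λ_2 = 0.8902;  v_1 ≈ (0.9379, 0.3469)


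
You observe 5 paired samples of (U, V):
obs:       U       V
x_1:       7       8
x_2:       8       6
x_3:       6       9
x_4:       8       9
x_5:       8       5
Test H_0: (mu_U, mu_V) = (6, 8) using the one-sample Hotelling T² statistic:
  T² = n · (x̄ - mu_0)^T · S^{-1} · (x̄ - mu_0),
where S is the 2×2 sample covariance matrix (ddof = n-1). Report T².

Step 1 — sample mean vector:
  mean(U) = (7 + 8 + 6 + 8 + 8) / 5 = 37/5 = 7.4
  mean(V) = (8 + 6 + 9 + 9 + 5) / 5 = 37/5 = 7.4
  x̄ = (7.4, 7.4),  deviation x̄ - mu_0 = (7.4, 7.4) - (6, 8) = (1.4, -0.6).

Step 2 — sample covariance matrix, S[i,j] = (1/(n-1)) · Σ_k (x_{k,i} - mean_i) · (x_{k,j} - mean_j), divisor n-1 = 4:
  S[U,U] = ((-0.4)·(-0.4) + (0.6)·(0.6) + (-1.4)·(-1.4) + (0.6)·(0.6) + (0.6)·(0.6)) / 4 = 3.2/4 = 0.8
  S[U,V] = ((-0.4)·(0.6) + (0.6)·(-1.4) + (-1.4)·(1.6) + (0.6)·(1.6) + (0.6)·(-2.4)) / 4 = -3.8/4 = -0.95
  S[V,V] = ((0.6)·(0.6) + (-1.4)·(-1.4) + (1.6)·(1.6) + (1.6)·(1.6) + (-2.4)·(-2.4)) / 4 = 13.2/4 = 3.3
  S = [[0.8, -0.95],
 [-0.95, 3.3]].

Step 3 — invert S. det(S) = 0.8·3.3 - (-0.95)² = 1.7375.
  S^{-1} = (1/det) · [[d, -b], [-b, a]] = [[1.8993, 0.5468],
 [0.5468, 0.4604]].

Step 4 — quadratic form (x̄ - mu_0)^T · S^{-1} · (x̄ - mu_0):
  S^{-1} · (x̄ - mu_0) = (2.3309, 0.4892),
  (x̄ - mu_0)^T · [...] = (1.4)·(2.3309) + (-0.6)·(0.4892) = 2.9698.

Step 5 — scale by n: T² = 5 · 2.9698 = 14.8489.

T² ≈ 14.8489


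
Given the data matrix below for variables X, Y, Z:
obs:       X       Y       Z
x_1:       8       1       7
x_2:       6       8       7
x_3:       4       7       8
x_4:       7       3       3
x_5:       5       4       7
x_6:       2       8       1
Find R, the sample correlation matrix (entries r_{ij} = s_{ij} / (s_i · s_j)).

Step 1 — column means:
  mean(X) = (8 + 6 + 4 + 7 + 5 + 2) / 6 = 32/6 = 5.3333
  mean(Y) = (1 + 8 + 7 + 3 + 4 + 8) / 6 = 31/6 = 5.1667
  mean(Z) = (7 + 7 + 8 + 3 + 7 + 1) / 6 = 33/6 = 5.5

Step 2 — sample variances and covariances s[i,j] = (1/(n-1)) · Σ_k (x_{k,i} - mean_i) · (x_{k,j} - mean_j), with n-1 = 5:
  s[X,X] = ((2.6667)·(2.6667) + (0.6667)·(0.6667) + (-1.3333)·(-1.3333) + (1.6667)·(1.6667) + (-0.3333)·(-0.3333) + (-3.3333)·(-3.3333)) / 5 = 23.3333/5 = 4.6667
  s[X,Y] = ((2.6667)·(-4.1667) + (0.6667)·(2.8333) + (-1.3333)·(1.8333) + (1.6667)·(-2.1667) + (-0.3333)·(-1.1667) + (-3.3333)·(2.8333)) / 5 = -24.3333/5 = -4.8667
  s[X,Z] = ((2.6667)·(1.5) + (0.6667)·(1.5) + (-1.3333)·(2.5) + (1.6667)·(-2.5) + (-0.3333)·(1.5) + (-3.3333)·(-4.5)) / 5 = 12/5 = 2.4
  s[Y,Y] = ((-4.1667)·(-4.1667) + (2.8333)·(2.8333) + (1.8333)·(1.8333) + (-2.1667)·(-2.1667) + (-1.1667)·(-1.1667) + (2.8333)·(2.8333)) / 5 = 42.8333/5 = 8.5667
  s[Y,Z] = ((-4.1667)·(1.5) + (2.8333)·(1.5) + (1.8333)·(2.5) + (-2.1667)·(-2.5) + (-1.1667)·(1.5) + (2.8333)·(-4.5)) / 5 = -6.5/5 = -1.3
  s[Z,Z] = ((1.5)·(1.5) + (1.5)·(1.5) + (2.5)·(2.5) + (-2.5)·(-2.5) + (1.5)·(1.5) + (-4.5)·(-4.5)) / 5 = 39.5/5 = 7.9
  Sample standard deviations s_i = √(s[i,i]):
  s(X) = √(4.6667) = 2.1602
  s(Y) = √(8.5667) = 2.9269
  s(Z) = √(7.9) = 2.8107

Step 3 — r_{ij} = s_{ij} / (s_i · s_j):
  r[X,X] = 1 (diagonal).
  r[X,Y] = -4.8667 / (2.1602 · 2.9269) = -4.8667 / 6.3228 = -0.7697
  r[X,Z] = 2.4 / (2.1602 · 2.8107) = 2.4 / 6.0718 = 0.3953
  r[Y,Y] = 1 (diagonal).
  r[Y,Z] = -1.3 / (2.9269 · 2.8107) = -1.3 / 8.2266 = -0.158
  r[Z,Z] = 1 (diagonal).

R is symmetric with unit diagonal. Assembling:

R = [[1, -0.7697, 0.3953],
 [-0.7697, 1, -0.158],
 [0.3953, -0.158, 1]]


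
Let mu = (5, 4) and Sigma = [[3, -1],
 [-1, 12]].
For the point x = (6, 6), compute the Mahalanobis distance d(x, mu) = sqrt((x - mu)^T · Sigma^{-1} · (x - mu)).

Step 1 — centre the observation: (x - mu) = (1, 2).

Step 2 — invert Sigma. det(Sigma) = 3·12 - (-1)² = 35.
  Sigma^{-1} = (1/det) · [[d, -b], [-b, a]] = [[0.3429, 0.0286],
 [0.0286, 0.0857]].

Step 3 — form the quadratic (x - mu)^T · Sigma^{-1} · (x - mu):
  Sigma^{-1} · (x - mu) = (0.4, 0.2).
  (x - mu)^T · [Sigma^{-1} · (x - mu)] = (1)·(0.4) + (2)·(0.2) = 0.8.

Step 4 — take square root: d = √(0.8) ≈ 0.8944.

d(x, mu) = √(0.8) ≈ 0.8944


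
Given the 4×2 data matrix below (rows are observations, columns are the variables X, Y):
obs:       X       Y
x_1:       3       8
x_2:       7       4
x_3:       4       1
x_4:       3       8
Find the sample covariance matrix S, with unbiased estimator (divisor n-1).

Step 1 — column means:
  mean(X) = (3 + 7 + 4 + 3) / 4 = 17/4 = 4.25
  mean(Y) = (8 + 4 + 1 + 8) / 4 = 21/4 = 5.25

Step 2 — sample covariance S[i,j] = (1/(n-1)) · Σ_k (x_{k,i} - mean_i) · (x_{k,j} - mean_j), with n-1 = 3.
  S[X,X] = ((-1.25)·(-1.25) + (2.75)·(2.75) + (-0.25)·(-0.25) + (-1.25)·(-1.25)) / 3 = 10.75/3 = 3.5833
  S[X,Y] = ((-1.25)·(2.75) + (2.75)·(-1.25) + (-0.25)·(-4.25) + (-1.25)·(2.75)) / 3 = -9.25/3 = -3.0833
  S[Y,Y] = ((2.75)·(2.75) + (-1.25)·(-1.25) + (-4.25)·(-4.25) + (2.75)·(2.75)) / 3 = 34.75/3 = 11.5833

S is symmetric (S[j,i] = S[i,j]). Assembling:

S = [[3.5833, -3.0833],
 [-3.0833, 11.5833]]


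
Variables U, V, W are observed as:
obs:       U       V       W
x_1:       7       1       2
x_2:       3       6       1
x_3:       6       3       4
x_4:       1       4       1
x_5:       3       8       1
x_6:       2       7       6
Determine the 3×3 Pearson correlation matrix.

Step 1 — column means:
  mean(U) = (7 + 3 + 6 + 1 + 3 + 2) / 6 = 22/6 = 3.6667
  mean(V) = (1 + 6 + 3 + 4 + 8 + 7) / 6 = 29/6 = 4.8333
  mean(W) = (2 + 1 + 4 + 1 + 1 + 6) / 6 = 15/6 = 2.5

Step 2 — sample variances and covariances s[i,j] = (1/(n-1)) · Σ_k (x_{k,i} - mean_i) · (x_{k,j} - mean_j), with n-1 = 5:
  s[U,U] = ((3.3333)·(3.3333) + (-0.6667)·(-0.6667) + (2.3333)·(2.3333) + (-2.6667)·(-2.6667) + (-0.6667)·(-0.6667) + (-1.6667)·(-1.6667)) / 5 = 27.3333/5 = 5.4667
  s[U,V] = ((3.3333)·(-3.8333) + (-0.6667)·(1.1667) + (2.3333)·(-1.8333) + (-2.6667)·(-0.8333) + (-0.6667)·(3.1667) + (-1.6667)·(2.1667)) / 5 = -21.3333/5 = -4.2667
  s[U,W] = ((3.3333)·(-0.5) + (-0.6667)·(-1.5) + (2.3333)·(1.5) + (-2.6667)·(-1.5) + (-0.6667)·(-1.5) + (-1.6667)·(3.5)) / 5 = 2/5 = 0.4
  s[V,V] = ((-3.8333)·(-3.8333) + (1.1667)·(1.1667) + (-1.8333)·(-1.8333) + (-0.8333)·(-0.8333) + (3.1667)·(3.1667) + (2.1667)·(2.1667)) / 5 = 34.8333/5 = 6.9667
  s[V,W] = ((-3.8333)·(-0.5) + (1.1667)·(-1.5) + (-1.8333)·(1.5) + (-0.8333)·(-1.5) + (3.1667)·(-1.5) + (2.1667)·(3.5)) / 5 = 1.5/5 = 0.3
  s[W,W] = ((-0.5)·(-0.5) + (-1.5)·(-1.5) + (1.5)·(1.5) + (-1.5)·(-1.5) + (-1.5)·(-1.5) + (3.5)·(3.5)) / 5 = 21.5/5 = 4.3
  Sample standard deviations s_i = √(s[i,i]):
  s(U) = √(5.4667) = 2.3381
  s(V) = √(6.9667) = 2.6394
  s(W) = √(4.3) = 2.0736

Step 3 — r_{ij} = s_{ij} / (s_i · s_j):
  r[U,U] = 1 (diagonal).
  r[U,V] = -4.2667 / (2.3381 · 2.6394) = -4.2667 / 6.1713 = -0.6914
  r[U,W] = 0.4 / (2.3381 · 2.0736) = 0.4 / 4.8484 = 0.0825
  r[V,V] = 1 (diagonal).
  r[V,W] = 0.3 / (2.6394 · 2.0736) = 0.3 / 5.4733 = 0.0548
  r[W,W] = 1 (diagonal).

R is symmetric with unit diagonal. Assembling:

R = [[1, -0.6914, 0.0825],
 [-0.6914, 1, 0.0548],
 [0.0825, 0.0548, 1]]


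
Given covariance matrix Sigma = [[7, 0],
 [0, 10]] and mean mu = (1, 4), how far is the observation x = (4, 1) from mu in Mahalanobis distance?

Step 1 — centre the observation: (x - mu) = (3, -3).

Step 2 — invert Sigma. det(Sigma) = 7·10 - (0)² = 70.
  Sigma^{-1} = (1/det) · [[d, -b], [-b, a]] = [[0.1429, 0],
 [0, 0.1]].

Step 3 — form the quadratic (x - mu)^T · Sigma^{-1} · (x - mu):
  Sigma^{-1} · (x - mu) = (0.4286, -0.3).
  (x - mu)^T · [Sigma^{-1} · (x - mu)] = (3)·(0.4286) + (-3)·(-0.3) = 2.1857.

Step 4 — take square root: d = √(2.1857) ≈ 1.4784.

d(x, mu) = √(2.1857) ≈ 1.4784


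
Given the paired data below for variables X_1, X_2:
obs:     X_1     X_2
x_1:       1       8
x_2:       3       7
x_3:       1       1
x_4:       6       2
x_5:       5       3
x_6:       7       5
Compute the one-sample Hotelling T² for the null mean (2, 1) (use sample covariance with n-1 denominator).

Step 1 — sample mean vector:
  mean(X_1) = (1 + 3 + 1 + 6 + 5 + 7) / 6 = 23/6 = 3.8333
  mean(X_2) = (8 + 7 + 1 + 2 + 3 + 5) / 6 = 26/6 = 4.3333
  x̄ = (3.8333, 4.3333),  deviation x̄ - mu_0 = (3.8333, 4.3333) - (2, 1) = (1.8333, 3.3333).

Step 2 — sample covariance matrix, S[i,j] = (1/(n-1)) · Σ_k (x_{k,i} - mean_i) · (x_{k,j} - mean_j), divisor n-1 = 5:
  S[X_1,X_1] = ((-2.8333)·(-2.8333) + (-0.8333)·(-0.8333) + (-2.8333)·(-2.8333) + (2.1667)·(2.1667) + (1.1667)·(1.1667) + (3.1667)·(3.1667)) / 5 = 32.8333/5 = 6.5667
  S[X_1,X_2] = ((-2.8333)·(3.6667) + (-0.8333)·(2.6667) + (-2.8333)·(-3.3333) + (2.1667)·(-2.3333) + (1.1667)·(-1.3333) + (3.1667)·(0.6667)) / 5 = -7.6667/5 = -1.5333
  S[X_2,X_2] = ((3.6667)·(3.6667) + (2.6667)·(2.6667) + (-3.3333)·(-3.3333) + (-2.3333)·(-2.3333) + (-1.3333)·(-1.3333) + (0.6667)·(0.6667)) / 5 = 39.3333/5 = 7.8667
  S = [[6.5667, -1.5333],
 [-1.5333, 7.8667]].

Step 3 — invert S. det(S) = 6.5667·7.8667 - (-1.5333)² = 49.3067.
  S^{-1} = (1/det) · [[d, -b], [-b, a]] = [[0.1595, 0.0311],
 [0.0311, 0.1332]].

Step 4 — quadratic form (x̄ - mu_0)^T · S^{-1} · (x̄ - mu_0):
  S^{-1} · (x̄ - mu_0) = (0.3962, 0.5009),
  (x̄ - mu_0)^T · [...] = (1.8333)·(0.3962) + (3.3333)·(0.5009) = 2.3961.

Step 5 — scale by n: T² = 6 · 2.3961 = 14.3767.

T² ≈ 14.3767


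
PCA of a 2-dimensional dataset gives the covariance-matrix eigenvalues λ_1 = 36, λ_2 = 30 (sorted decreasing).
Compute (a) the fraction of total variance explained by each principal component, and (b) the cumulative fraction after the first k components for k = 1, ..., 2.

Step 1 — total variance = trace(Sigma) = Σ λ_i = 36 + 30 = 66.

Step 2 — fraction explained by component i = λ_i / Σ λ:
  PC1: 36/66 = 0.5455
  PC2: 30/66 = 0.4545

Step 3 — cumulative fraction after k components = (λ_1 + ... + λ_k) / Σ λ:
  k = 1: 36/66 = 0.5455
  k = 2: (36 + 30)/66 = 66/66 = 1

Summary (fraction, with percent):

explained: PC1 0.5455 (54.55%), PC2 0.4545 (45.45%);  cumulative: 0.5455, 1


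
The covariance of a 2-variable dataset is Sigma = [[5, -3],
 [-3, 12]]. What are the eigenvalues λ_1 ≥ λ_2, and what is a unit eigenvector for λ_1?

Step 1 — characteristic polynomial of 2×2 Sigma:
  det(Sigma - λI) = λ² - trace · λ + det = 0.
  trace = 5 + 12 = 17, det = 5·12 - (-3)² = 51.
Step 2 — discriminant:
  Δ = trace² - 4·det = 289 - 204 = 85.
Step 3 — eigenvalues:
  λ = (trace ± √Δ)/2 = (17 ± 9.2195)/2,
  λ_1 = 13.1098,  λ_2 = 3.8902.

Step 4 — unit eigenvector for λ_1: solve (Sigma - λ_1 I)v = 0. First row:
  (5 - 13.1098)·v_x + (-3)·v_y = 0, i.e. (-8.1098)·v_x + (-3)·v_y = 0,
  so v ∝ (b, λ_1 - a) = (-3, 8.1098); multiply by -1 so the first entry is positive: u = (3, -8.1098).
  ||u|| = √((3)² + (-8.1098)²) = √(74.7684) ≈ 8.6469,
  v_1 = u/||u|| ≈ (0.3469, -0.9379) (||v_1|| = 1).

λ_1 = 13.1098,  λ_2 = 3.8902;  v_1 ≈ (0.3469, -0.9379)


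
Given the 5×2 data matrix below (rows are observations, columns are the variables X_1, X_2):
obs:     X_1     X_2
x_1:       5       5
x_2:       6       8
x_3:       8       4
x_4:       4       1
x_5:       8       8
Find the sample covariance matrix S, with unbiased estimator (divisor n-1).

Step 1 — column means:
  mean(X_1) = (5 + 6 + 8 + 4 + 8) / 5 = 31/5 = 6.2
  mean(X_2) = (5 + 8 + 4 + 1 + 8) / 5 = 26/5 = 5.2

Step 2 — sample covariance S[i,j] = (1/(n-1)) · Σ_k (x_{k,i} - mean_i) · (x_{k,j} - mean_j), with n-1 = 4.
  S[X_1,X_1] = ((-1.2)·(-1.2) + (-0.2)·(-0.2) + (1.8)·(1.8) + (-2.2)·(-2.2) + (1.8)·(1.8)) / 4 = 12.8/4 = 3.2
  S[X_1,X_2] = ((-1.2)·(-0.2) + (-0.2)·(2.8) + (1.8)·(-1.2) + (-2.2)·(-4.2) + (1.8)·(2.8)) / 4 = 11.8/4 = 2.95
  S[X_2,X_2] = ((-0.2)·(-0.2) + (2.8)·(2.8) + (-1.2)·(-1.2) + (-4.2)·(-4.2) + (2.8)·(2.8)) / 4 = 34.8/4 = 8.7

S is symmetric (S[j,i] = S[i,j]). Assembling:

S = [[3.2, 2.95],
 [2.95, 8.7]]


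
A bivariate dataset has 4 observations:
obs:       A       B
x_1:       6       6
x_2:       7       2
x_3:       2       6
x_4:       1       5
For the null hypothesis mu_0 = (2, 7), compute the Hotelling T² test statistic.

Step 1 — sample mean vector:
  mean(A) = (6 + 7 + 2 + 1) / 4 = 16/4 = 4
  mean(B) = (6 + 2 + 6 + 5) / 4 = 19/4 = 4.75
  x̄ = (4, 4.75),  deviation x̄ - mu_0 = (4, 4.75) - (2, 7) = (2, -2.25).

Step 2 — sample covariance matrix, S[i,j] = (1/(n-1)) · Σ_k (x_{k,i} - mean_i) · (x_{k,j} - mean_j), divisor n-1 = 3:
  S[A,A] = ((2)·(2) + (3)·(3) + (-2)·(-2) + (-3)·(-3)) / 3 = 26/3 = 8.6667
  S[A,B] = ((2)·(1.25) + (3)·(-2.75) + (-2)·(1.25) + (-3)·(0.25)) / 3 = -9/3 = -3
  S[B,B] = ((1.25)·(1.25) + (-2.75)·(-2.75) + (1.25)·(1.25) + (0.25)·(0.25)) / 3 = 10.75/3 = 3.5833
  S = [[8.6667, -3],
 [-3, 3.5833]].

Step 3 — invert S. det(S) = 8.6667·3.5833 - (-3)² = 22.0556.
  S^{-1} = (1/det) · [[d, -b], [-b, a]] = [[0.1625, 0.136],
 [0.136, 0.3929]].

Step 4 — quadratic form (x̄ - mu_0)^T · S^{-1} · (x̄ - mu_0):
  S^{-1} · (x̄ - mu_0) = (0.0189, -0.6121),
  (x̄ - mu_0)^T · [...] = (2)·(0.0189) + (-2.25)·(-0.6121) = 1.415.

Step 5 — scale by n: T² = 4 · 1.415 = 5.6599.

T² ≈ 5.6599


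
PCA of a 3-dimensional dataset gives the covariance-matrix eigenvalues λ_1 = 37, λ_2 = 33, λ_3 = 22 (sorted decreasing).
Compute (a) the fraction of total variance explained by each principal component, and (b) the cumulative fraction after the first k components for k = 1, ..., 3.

Step 1 — total variance = trace(Sigma) = Σ λ_i = 37 + 33 + 22 = 92.

Step 2 — fraction explained by component i = λ_i / Σ λ:
  PC1: 37/92 = 0.4022
  PC2: 33/92 = 0.3587
  PC3: 22/92 = 0.2391

Step 3 — cumulative fraction after k components = (λ_1 + ... + λ_k) / Σ λ:
  k = 1: 37/92 = 0.4022
  k = 2: (37 + 33)/92 = 70/92 = 0.7609
  k = 3: (37 + 33 + 22)/92 = 92/92 = 1

Summary (fraction, with percent):

explained: PC1 0.4022 (40.22%), PC2 0.3587 (35.87%), PC3 0.2391 (23.91%);  cumulative: 0.4022, 0.7609, 1


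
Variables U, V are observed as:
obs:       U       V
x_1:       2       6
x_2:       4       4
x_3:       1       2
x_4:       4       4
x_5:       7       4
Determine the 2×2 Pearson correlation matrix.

Step 1 — column means:
  mean(U) = (2 + 4 + 1 + 4 + 7) / 5 = 18/5 = 3.6
  mean(V) = (6 + 4 + 2 + 4 + 4) / 5 = 20/5 = 4

Step 2 — sample variances and covariances s[i,j] = (1/(n-1)) · Σ_k (x_{k,i} - mean_i) · (x_{k,j} - mean_j), with n-1 = 4:
  s[U,U] = ((-1.6)·(-1.6) + (0.4)·(0.4) + (-2.6)·(-2.6) + (0.4)·(0.4) + (3.4)·(3.4)) / 4 = 21.2/4 = 5.3
  s[U,V] = ((-1.6)·(2) + (0.4)·(0) + (-2.6)·(-2) + (0.4)·(0) + (3.4)·(0)) / 4 = 2/4 = 0.5
  s[V,V] = ((2)·(2) + (0)·(0) + (-2)·(-2) + (0)·(0) + (0)·(0)) / 4 = 8/4 = 2
  Sample standard deviations s_i = √(s[i,i]):
  s(U) = √(5.3) = 2.3022
  s(V) = √(2) = 1.4142

Step 3 — r_{ij} = s_{ij} / (s_i · s_j):
  r[U,U] = 1 (diagonal).
  r[U,V] = 0.5 / (2.3022 · 1.4142) = 0.5 / 3.2558 = 0.1536
  r[V,V] = 1 (diagonal).

R is symmetric with unit diagonal. Assembling:

R = [[1, 0.1536],
 [0.1536, 1]]


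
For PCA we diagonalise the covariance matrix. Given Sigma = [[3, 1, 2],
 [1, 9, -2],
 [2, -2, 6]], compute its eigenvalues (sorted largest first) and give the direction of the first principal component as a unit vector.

Step 1 — characteristic polynomial p(λ) = det(λI - Sigma) = λ³ - tr·λ² + c_1·λ - det, where tr = trace, c_1 = sum of the principal 2×2 minors, det = det(Sigma):
  tr = 3 + 9 + 6 = 18,
  c_1 = (3·9 - (1)²) + (3·6 - (2)²) + (9·6 - (-2)²) = 26 + 14 + 50 = 90,
  det = 3·(9·6 - (-2)²) - (1)·((1)·6 - (-2)·(2)) + (2)·((1)·(-2) - 9·(2)) = 3·(50) - (1)·(10) + (2)·(-20) = 100.
  So p(λ) = λ³ - 18λ² + 90λ - 100.
Step 2 — look for an integer root (rational root theorem: any rational root is an integer divisor of 100). Testing λ = 10:
  p(10) = 1000 - 1800 + 900 - 100 = 0  ✓
  Dividing out (λ - 10): p(λ) = (λ - 10)(λ² - 8λ + 10).
Step 3 — remaining eigenvalues from the quadratic λ² - 8λ + 10 = 0:
  Δ = 8² - 4·10 = 64 - 40 = 24,  λ = (8 ± √24)/2 = (8 ± 4.899)/2 ≈ 6.4495 or 1.5505.
  Sorted: λ_1 = 10,  λ_2 = 6.4495,  λ_3 = 1.5505  (check: sum = 18 = tr ✓).

Step 4 — unit eigenvector for λ_1 = 10: v spans the null space of (Sigma - λ_1 I), whose rows are
  r_1 = (-7, 1, 2),  r_2 = (1, -1, -2),  r_3 = (2, -2, -4).
  v is orthogonal to every row, so take v ∝ r_1 × r_2 = ((1)·(-2) - (2)·(-1), (2)·(1) - (-7)·(-2), (-7)·(-1) - (1)·(1)) = (0, -12, 6).
  Rescale (divide by 6; multiply by -1 so the first nonzero entry is positive): u = (0, 2, -1).
  ||u|| = √((0)² + (2)² + (-1)²) = √(5) ≈ 2.2361,  v_1 = u/||u|| ≈ (0, 0.8944, -0.4472) (||v_1|| = 1).

λ_1 = 10,  λ_2 = 6.4495,  λ_3 = 1.5505;  v_1 ≈ (0, 0.8944, -0.4472)


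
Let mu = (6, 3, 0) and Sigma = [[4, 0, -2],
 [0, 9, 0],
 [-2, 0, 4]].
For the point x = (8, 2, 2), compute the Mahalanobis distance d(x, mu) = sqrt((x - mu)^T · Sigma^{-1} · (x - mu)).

Step 1 — centre the observation: (x - mu) = (2, -1, 2).

Step 2 — invert Sigma (cofactor / det for 3×3, or solve directly):
  Sigma^{-1} = [[0.3333, 0, 0.1667],
 [0, 0.1111, 0],
 [0.1667, 0, 0.3333]].

Step 3 — form the quadratic (x - mu)^T · Sigma^{-1} · (x - mu):
  Sigma^{-1} · (x - mu) = (1, -0.1111, 1).
  (x - mu)^T · [Sigma^{-1} · (x - mu)] = (2)·(1) + (-1)·(-0.1111) + (2)·(1) = 4.1111.

Step 4 — take square root: d = √(4.1111) ≈ 2.0276.

d(x, mu) = √(4.1111) ≈ 2.0276


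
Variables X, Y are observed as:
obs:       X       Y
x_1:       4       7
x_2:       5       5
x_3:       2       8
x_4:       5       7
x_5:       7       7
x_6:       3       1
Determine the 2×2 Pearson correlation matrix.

Step 1 — column means:
  mean(X) = (4 + 5 + 2 + 5 + 7 + 3) / 6 = 26/6 = 4.3333
  mean(Y) = (7 + 5 + 8 + 7 + 7 + 1) / 6 = 35/6 = 5.8333

Step 2 — sample variances and covariances s[i,j] = (1/(n-1)) · Σ_k (x_{k,i} - mean_i) · (x_{k,j} - mean_j), with n-1 = 5:
  s[X,X] = ((-0.3333)·(-0.3333) + (0.6667)·(0.6667) + (-2.3333)·(-2.3333) + (0.6667)·(0.6667) + (2.6667)·(2.6667) + (-1.3333)·(-1.3333)) / 5 = 15.3333/5 = 3.0667
  s[X,Y] = ((-0.3333)·(1.1667) + (0.6667)·(-0.8333) + (-2.3333)·(2.1667) + (0.6667)·(1.1667) + (2.6667)·(1.1667) + (-1.3333)·(-4.8333)) / 5 = 4.3333/5 = 0.8667
  s[Y,Y] = ((1.1667)·(1.1667) + (-0.8333)·(-0.8333) + (2.1667)·(2.1667) + (1.1667)·(1.1667) + (1.1667)·(1.1667) + (-4.8333)·(-4.8333)) / 5 = 32.8333/5 = 6.5667
  Sample standard deviations s_i = √(s[i,i]):
  s(X) = √(3.0667) = 1.7512
  s(Y) = √(6.5667) = 2.5626

Step 3 — r_{ij} = s_{ij} / (s_i · s_j):
  r[X,X] = 1 (diagonal).
  r[X,Y] = 0.8667 / (1.7512 · 2.5626) = 0.8667 / 4.4875 = 0.1931
  r[Y,Y] = 1 (diagonal).

R is symmetric with unit diagonal. Assembling:

R = [[1, 0.1931],
 [0.1931, 1]]


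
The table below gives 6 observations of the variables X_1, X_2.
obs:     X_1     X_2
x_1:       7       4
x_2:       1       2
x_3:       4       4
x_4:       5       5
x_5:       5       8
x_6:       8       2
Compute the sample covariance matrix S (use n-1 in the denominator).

Step 1 — column means:
  mean(X_1) = (7 + 1 + 4 + 5 + 5 + 8) / 6 = 30/6 = 5
  mean(X_2) = (4 + 2 + 4 + 5 + 8 + 2) / 6 = 25/6 = 4.1667

Step 2 — sample covariance S[i,j] = (1/(n-1)) · Σ_k (x_{k,i} - mean_i) · (x_{k,j} - mean_j), with n-1 = 5.
  S[X_1,X_1] = ((2)·(2) + (-4)·(-4) + (-1)·(-1) + (0)·(0) + (0)·(0) + (3)·(3)) / 5 = 30/5 = 6
  S[X_1,X_2] = ((2)·(-0.1667) + (-4)·(-2.1667) + (-1)·(-0.1667) + (0)·(0.8333) + (0)·(3.8333) + (3)·(-2.1667)) / 5 = 2/5 = 0.4
  S[X_2,X_2] = ((-0.1667)·(-0.1667) + (-2.1667)·(-2.1667) + (-0.1667)·(-0.1667) + (0.8333)·(0.8333) + (3.8333)·(3.8333) + (-2.1667)·(-2.1667)) / 5 = 24.8333/5 = 4.9667

S is symmetric (S[j,i] = S[i,j]). Assembling:

S = [[6, 0.4],
 [0.4, 4.9667]]


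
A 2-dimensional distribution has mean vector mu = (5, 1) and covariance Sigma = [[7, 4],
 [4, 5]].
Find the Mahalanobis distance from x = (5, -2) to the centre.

Step 1 — centre the observation: (x - mu) = (0, -3).

Step 2 — invert Sigma. det(Sigma) = 7·5 - (4)² = 19.
  Sigma^{-1} = (1/det) · [[d, -b], [-b, a]] = [[0.2632, -0.2105],
 [-0.2105, 0.3684]].

Step 3 — form the quadratic (x - mu)^T · Sigma^{-1} · (x - mu):
  Sigma^{-1} · (x - mu) = (0.6316, -1.1053).
  (x - mu)^T · [Sigma^{-1} · (x - mu)] = (0)·(0.6316) + (-3)·(-1.1053) = 3.3158.

Step 4 — take square root: d = √(3.3158) ≈ 1.8209.

d(x, mu) = √(3.3158) ≈ 1.8209


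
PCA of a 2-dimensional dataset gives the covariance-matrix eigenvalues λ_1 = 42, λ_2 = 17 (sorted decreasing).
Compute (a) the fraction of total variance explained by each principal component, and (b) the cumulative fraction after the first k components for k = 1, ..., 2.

Step 1 — total variance = trace(Sigma) = Σ λ_i = 42 + 17 = 59.

Step 2 — fraction explained by component i = λ_i / Σ λ:
  PC1: 42/59 = 0.7119
  PC2: 17/59 = 0.2881

Step 3 — cumulative fraction after k components = (λ_1 + ... + λ_k) / Σ λ:
  k = 1: 42/59 = 0.7119
  k = 2: (42 + 17)/59 = 59/59 = 1

Summary (fraction, with percent):

explained: PC1 0.7119 (71.19%), PC2 0.2881 (28.81%);  cumulative: 0.7119, 1


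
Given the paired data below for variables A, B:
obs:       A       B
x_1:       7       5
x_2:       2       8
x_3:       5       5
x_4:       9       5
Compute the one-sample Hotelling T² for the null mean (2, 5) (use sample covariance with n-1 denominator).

Step 1 — sample mean vector:
  mean(A) = (7 + 2 + 5 + 9) / 4 = 23/4 = 5.75
  mean(B) = (5 + 8 + 5 + 5) / 4 = 23/4 = 5.75
  x̄ = (5.75, 5.75),  deviation x̄ - mu_0 = (5.75, 5.75) - (2, 5) = (3.75, 0.75).

Step 2 — sample covariance matrix, S[i,j] = (1/(n-1)) · Σ_k (x_{k,i} - mean_i) · (x_{k,j} - mean_j), divisor n-1 = 3:
  S[A,A] = ((1.25)·(1.25) + (-3.75)·(-3.75) + (-0.75)·(-0.75) + (3.25)·(3.25)) / 3 = 26.75/3 = 8.9167
  S[A,B] = ((1.25)·(-0.75) + (-3.75)·(2.25) + (-0.75)·(-0.75) + (3.25)·(-0.75)) / 3 = -11.25/3 = -3.75
  S[B,B] = ((-0.75)·(-0.75) + (2.25)·(2.25) + (-0.75)·(-0.75) + (-0.75)·(-0.75)) / 3 = 6.75/3 = 2.25
  S = [[8.9167, -3.75],
 [-3.75, 2.25]].

Step 3 — invert S. det(S) = 8.9167·2.25 - (-3.75)² = 6.
  S^{-1} = (1/det) · [[d, -b], [-b, a]] = [[0.375, 0.625],
 [0.625, 1.4861]].

Step 4 — quadratic form (x̄ - mu_0)^T · S^{-1} · (x̄ - mu_0):
  S^{-1} · (x̄ - mu_0) = (1.875, 3.4583),
  (x̄ - mu_0)^T · [...] = (3.75)·(1.875) + (0.75)·(3.4583) = 9.625.

Step 5 — scale by n: T² = 4 · 9.625 = 38.5.

T² ≈ 38.5


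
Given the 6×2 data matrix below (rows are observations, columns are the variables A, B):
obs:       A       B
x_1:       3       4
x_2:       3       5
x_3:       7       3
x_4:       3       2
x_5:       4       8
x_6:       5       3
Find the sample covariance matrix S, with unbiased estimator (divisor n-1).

Step 1 — column means:
  mean(A) = (3 + 3 + 7 + 3 + 4 + 5) / 6 = 25/6 = 4.1667
  mean(B) = (4 + 5 + 3 + 2 + 8 + 3) / 6 = 25/6 = 4.1667

Step 2 — sample covariance S[i,j] = (1/(n-1)) · Σ_k (x_{k,i} - mean_i) · (x_{k,j} - mean_j), with n-1 = 5.
  S[A,A] = ((-1.1667)·(-1.1667) + (-1.1667)·(-1.1667) + (2.8333)·(2.8333) + (-1.1667)·(-1.1667) + (-0.1667)·(-0.1667) + (0.8333)·(0.8333)) / 5 = 12.8333/5 = 2.5667
  S[A,B] = ((-1.1667)·(-0.1667) + (-1.1667)·(0.8333) + (2.8333)·(-1.1667) + (-1.1667)·(-2.1667) + (-0.1667)·(3.8333) + (0.8333)·(-1.1667)) / 5 = -3.1667/5 = -0.6333
  S[B,B] = ((-0.1667)·(-0.1667) + (0.8333)·(0.8333) + (-1.1667)·(-1.1667) + (-2.1667)·(-2.1667) + (3.8333)·(3.8333) + (-1.1667)·(-1.1667)) / 5 = 22.8333/5 = 4.5667

S is symmetric (S[j,i] = S[i,j]). Assembling:

S = [[2.5667, -0.6333],
 [-0.6333, 4.5667]]


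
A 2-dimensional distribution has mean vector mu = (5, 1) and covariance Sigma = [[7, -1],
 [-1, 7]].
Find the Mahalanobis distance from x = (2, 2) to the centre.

Step 1 — centre the observation: (x - mu) = (-3, 1).

Step 2 — invert Sigma. det(Sigma) = 7·7 - (-1)² = 48.
  Sigma^{-1} = (1/det) · [[d, -b], [-b, a]] = [[0.1458, 0.0208],
 [0.0208, 0.1458]].

Step 3 — form the quadratic (x - mu)^T · Sigma^{-1} · (x - mu):
  Sigma^{-1} · (x - mu) = (-0.4167, 0.0833).
  (x - mu)^T · [Sigma^{-1} · (x - mu)] = (-3)·(-0.4167) + (1)·(0.0833) = 1.3333.

Step 4 — take square root: d = √(1.3333) ≈ 1.1547.

d(x, mu) = √(1.3333) ≈ 1.1547


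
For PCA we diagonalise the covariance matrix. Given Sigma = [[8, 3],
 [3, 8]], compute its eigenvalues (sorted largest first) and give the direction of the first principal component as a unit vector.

Step 1 — characteristic polynomial of 2×2 Sigma:
  det(Sigma - λI) = λ² - trace · λ + det = 0.
  trace = 8 + 8 = 16, det = 8·8 - (3)² = 55.
Step 2 — discriminant:
  Δ = trace² - 4·det = 256 - 220 = 36.
Step 3 — eigenvalues:
  λ = (trace ± √Δ)/2 = (16 ± 6)/2,
  λ_1 = 11,  λ_2 = 5.

Step 4 — unit eigenvector for λ_1: solve (Sigma - λ_1 I)v = 0. First row:
  (8 - 11)·v_x + (3)·v_y = 0, i.e. (-3)·v_x + (3)·v_y = 0,
  so v ∝ (b, λ_1 - a) = (3, 3) = u.
  ||u|| = √((3)² + (3)²) = √(18) ≈ 4.2426,
  v_1 = u/||u|| ≈ (0.7071, 0.7071) (||v_1|| = 1).

λ_1 = 11,  λ_2 = 5;  v_1 ≈ (0.7071, 0.7071)


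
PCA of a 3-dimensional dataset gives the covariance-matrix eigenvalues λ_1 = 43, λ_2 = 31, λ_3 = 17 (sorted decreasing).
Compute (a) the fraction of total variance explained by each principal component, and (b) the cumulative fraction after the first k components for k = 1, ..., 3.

Step 1 — total variance = trace(Sigma) = Σ λ_i = 43 + 31 + 17 = 91.

Step 2 — fraction explained by component i = λ_i / Σ λ:
  PC1: 43/91 = 0.4725
  PC2: 31/91 = 0.3407
  PC3: 17/91 = 0.1868

Step 3 — cumulative fraction after k components = (λ_1 + ... + λ_k) / Σ λ:
  k = 1: 43/91 = 0.4725
  k = 2: (43 + 31)/91 = 74/91 = 0.8132
  k = 3: (43 + 31 + 17)/91 = 91/91 = 1

Summary (fraction, with percent):

explained: PC1 0.4725 (47.25%), PC2 0.3407 (34.07%), PC3 0.1868 (18.68%);  cumulative: 0.4725, 0.8132, 1


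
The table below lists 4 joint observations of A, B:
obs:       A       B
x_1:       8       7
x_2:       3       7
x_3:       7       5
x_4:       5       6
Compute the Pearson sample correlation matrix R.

Step 1 — column means:
  mean(A) = (8 + 3 + 7 + 5) / 4 = 23/4 = 5.75
  mean(B) = (7 + 7 + 5 + 6) / 4 = 25/4 = 6.25

Step 2 — sample variances and covariances s[i,j] = (1/(n-1)) · Σ_k (x_{k,i} - mean_i) · (x_{k,j} - mean_j), with n-1 = 3:
  s[A,A] = ((2.25)·(2.25) + (-2.75)·(-2.75) + (1.25)·(1.25) + (-0.75)·(-0.75)) / 3 = 14.75/3 = 4.9167
  s[A,B] = ((2.25)·(0.75) + (-2.75)·(0.75) + (1.25)·(-1.25) + (-0.75)·(-0.25)) / 3 = -1.75/3 = -0.5833
  s[B,B] = ((0.75)·(0.75) + (0.75)·(0.75) + (-1.25)·(-1.25) + (-0.25)·(-0.25)) / 3 = 2.75/3 = 0.9167
  Sample standard deviations s_i = √(s[i,i]):
  s(A) = √(4.9167) = 2.2174
  s(B) = √(0.9167) = 0.9574

Step 3 — r_{ij} = s_{ij} / (s_i · s_j):
  r[A,A] = 1 (diagonal).
  r[A,B] = -0.5833 / (2.2174 · 0.9574) = -0.5833 / 2.123 = -0.2748
  r[B,B] = 1 (diagonal).

R is symmetric with unit diagonal. Assembling:

R = [[1, -0.2748],
 [-0.2748, 1]]


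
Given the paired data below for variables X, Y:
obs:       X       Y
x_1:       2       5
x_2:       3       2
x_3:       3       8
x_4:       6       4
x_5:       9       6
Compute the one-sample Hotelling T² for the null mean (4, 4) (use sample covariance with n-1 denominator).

Step 1 — sample mean vector:
  mean(X) = (2 + 3 + 3 + 6 + 9) / 5 = 23/5 = 4.6
  mean(Y) = (5 + 2 + 8 + 4 + 6) / 5 = 25/5 = 5
  x̄ = (4.6, 5),  deviation x̄ - mu_0 = (4.6, 5) - (4, 4) = (0.6, 1).

Step 2 — sample covariance matrix, S[i,j] = (1/(n-1)) · Σ_k (x_{k,i} - mean_i) · (x_{k,j} - mean_j), divisor n-1 = 4:
  S[X,X] = ((-2.6)·(-2.6) + (-1.6)·(-1.6) + (-1.6)·(-1.6) + (1.4)·(1.4) + (4.4)·(4.4)) / 4 = 33.2/4 = 8.3
  S[X,Y] = ((-2.6)·(0) + (-1.6)·(-3) + (-1.6)·(3) + (1.4)·(-1) + (4.4)·(1)) / 4 = 3/4 = 0.75
  S[Y,Y] = ((0)·(0) + (-3)·(-3) + (3)·(3) + (-1)·(-1) + (1)·(1)) / 4 = 20/4 = 5
  S = [[8.3, 0.75],
 [0.75, 5]].

Step 3 — invert S. det(S) = 8.3·5 - (0.75)² = 40.9375.
  S^{-1} = (1/det) · [[d, -b], [-b, a]] = [[0.1221, -0.0183],
 [-0.0183, 0.2027]].

Step 4 — quadratic form (x̄ - mu_0)^T · S^{-1} · (x̄ - mu_0):
  S^{-1} · (x̄ - mu_0) = (0.055, 0.1918),
  (x̄ - mu_0)^T · [...] = (0.6)·(0.055) + (1)·(0.1918) = 0.2247.

Step 5 — scale by n: T² = 5 · 0.2247 = 1.1237.

T² ≈ 1.1237


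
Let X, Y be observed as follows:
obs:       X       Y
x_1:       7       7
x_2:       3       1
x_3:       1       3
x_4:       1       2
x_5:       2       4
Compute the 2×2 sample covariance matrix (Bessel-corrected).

Step 1 — column means:
  mean(X) = (7 + 3 + 1 + 1 + 2) / 5 = 14/5 = 2.8
  mean(Y) = (7 + 1 + 3 + 2 + 4) / 5 = 17/5 = 3.4

Step 2 — sample covariance S[i,j] = (1/(n-1)) · Σ_k (x_{k,i} - mean_i) · (x_{k,j} - mean_j), with n-1 = 4.
  S[X,X] = ((4.2)·(4.2) + (0.2)·(0.2) + (-1.8)·(-1.8) + (-1.8)·(-1.8) + (-0.8)·(-0.8)) / 4 = 24.8/4 = 6.2
  S[X,Y] = ((4.2)·(3.6) + (0.2)·(-2.4) + (-1.8)·(-0.4) + (-1.8)·(-1.4) + (-0.8)·(0.6)) / 4 = 17.4/4 = 4.35
  S[Y,Y] = ((3.6)·(3.6) + (-2.4)·(-2.4) + (-0.4)·(-0.4) + (-1.4)·(-1.4) + (0.6)·(0.6)) / 4 = 21.2/4 = 5.3

S is symmetric (S[j,i] = S[i,j]). Assembling:

S = [[6.2, 4.35],
 [4.35, 5.3]]


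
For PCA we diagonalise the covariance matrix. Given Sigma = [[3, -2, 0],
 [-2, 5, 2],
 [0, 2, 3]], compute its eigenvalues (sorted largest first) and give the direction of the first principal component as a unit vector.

Step 1 — characteristic polynomial p(λ) = det(λI - Sigma) = λ³ - tr·λ² + c_1·λ - det, where tr = trace, c_1 = sum of the principal 2×2 minors, det = det(Sigma):
  tr = 3 + 5 + 3 = 11,
  c_1 = (3·5 - (-2)²) + (3·3 - (0)²) + (5·3 - (2)²) = 11 + 9 + 11 = 31,
  det = 3·(5·3 - (2)²) - (-2)·((-2)·3 - (2)·(0)) + (0)·((-2)·(2) - 5·(0)) = 3·(11) - (-2)·(-6) + (0)·(-4) = 21.
  So p(λ) = λ³ - 11λ² + 31λ - 21.
Step 2 — look for an integer root (rational root theorem: any rational root is an integer divisor of 21). Testing λ = 1:
  p(1) = 1 - 11 + 31 - 21 = 0  ✓
  Dividing out (λ - 1): p(λ) = (λ - 1)(λ² - 10λ + 21).
Step 3 — remaining eigenvalues from the quadratic λ² - 10λ + 21 = 0:
  Δ = 10² - 4·21 = 100 - 84 = 16,  λ = (10 ± √16)/2 = (10 ± 4)/2 = 7 or 3.
  Sorted: λ_1 = 7,  λ_2 = 3,  λ_3 = 1  (check: sum = 11 = tr ✓).

Step 4 — unit eigenvector for λ_1 = 7: v spans the null space of (Sigma - λ_1 I), whose rows are
  r_1 = (-4, -2, 0),  r_2 = (-2, -2, 2),  r_3 = (0, 2, -4).
  v is orthogonal to every row, so take v ∝ r_1 × r_2 = ((-2)·(2) - (0)·(-2), (0)·(-2) - (-4)·(2), (-4)·(-2) - (-2)·(-2)) = (-4, 8, 4).
  Rescale (divide by 4; multiply by -1 so the first nonzero entry is positive): u = (1, -2, -1).
  ||u|| = √((1)² + (-2)² + (-1)²) = √(6) ≈ 2.4495,  v_1 = u/||u|| ≈ (0.4082, -0.8165, -0.4082) (||v_1|| = 1).

λ_1 = 7,  λ_2 = 3,  λ_3 = 1;  v_1 ≈ (0.4082, -0.8165, -0.4082)


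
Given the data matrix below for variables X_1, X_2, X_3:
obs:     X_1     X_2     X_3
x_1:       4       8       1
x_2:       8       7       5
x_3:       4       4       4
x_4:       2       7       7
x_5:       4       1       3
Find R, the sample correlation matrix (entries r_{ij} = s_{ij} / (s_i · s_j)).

Step 1 — column means:
  mean(X_1) = (4 + 8 + 4 + 2 + 4) / 5 = 22/5 = 4.4
  mean(X_2) = (8 + 7 + 4 + 7 + 1) / 5 = 27/5 = 5.4
  mean(X_3) = (1 + 5 + 4 + 7 + 3) / 5 = 20/5 = 4

Step 2 — sample variances and covariances s[i,j] = (1/(n-1)) · Σ_k (x_{k,i} - mean_i) · (x_{k,j} - mean_j), with n-1 = 4:
  s[X_1,X_1] = ((-0.4)·(-0.4) + (3.6)·(3.6) + (-0.4)·(-0.4) + (-2.4)·(-2.4) + (-0.4)·(-0.4)) / 4 = 19.2/4 = 4.8
  s[X_1,X_2] = ((-0.4)·(2.6) + (3.6)·(1.6) + (-0.4)·(-1.4) + (-2.4)·(1.6) + (-0.4)·(-4.4)) / 4 = 3.2/4 = 0.8
  s[X_1,X_3] = ((-0.4)·(-3) + (3.6)·(1) + (-0.4)·(0) + (-2.4)·(3) + (-0.4)·(-1)) / 4 = -2/4 = -0.5
  s[X_2,X_2] = ((2.6)·(2.6) + (1.6)·(1.6) + (-1.4)·(-1.4) + (1.6)·(1.6) + (-4.4)·(-4.4)) / 4 = 33.2/4 = 8.3
  s[X_2,X_3] = ((2.6)·(-3) + (1.6)·(1) + (-1.4)·(0) + (1.6)·(3) + (-4.4)·(-1)) / 4 = 3/4 = 0.75
  s[X_3,X_3] = ((-3)·(-3) + (1)·(1) + (0)·(0) + (3)·(3) + (-1)·(-1)) / 4 = 20/4 = 5
  Sample standard deviations s_i = √(s[i,i]):
  s(X_1) = √(4.8) = 2.1909
  s(X_2) = √(8.3) = 2.881
  s(X_3) = √(5) = 2.2361

Step 3 — r_{ij} = s_{ij} / (s_i · s_j):
  r[X_1,X_1] = 1 (diagonal).
  r[X_1,X_2] = 0.8 / (2.1909 · 2.881) = 0.8 / 6.3119 = 0.1267
  r[X_1,X_3] = -0.5 / (2.1909 · 2.2361) = -0.5 / 4.899 = -0.1021
  r[X_2,X_2] = 1 (diagonal).
  r[X_2,X_3] = 0.75 / (2.881 · 2.2361) = 0.75 / 6.442 = 0.1164
  r[X_3,X_3] = 1 (diagonal).

R is symmetric with unit diagonal. Assembling:

R = [[1, 0.1267, -0.1021],
 [0.1267, 1, 0.1164],
 [-0.1021, 0.1164, 1]]
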